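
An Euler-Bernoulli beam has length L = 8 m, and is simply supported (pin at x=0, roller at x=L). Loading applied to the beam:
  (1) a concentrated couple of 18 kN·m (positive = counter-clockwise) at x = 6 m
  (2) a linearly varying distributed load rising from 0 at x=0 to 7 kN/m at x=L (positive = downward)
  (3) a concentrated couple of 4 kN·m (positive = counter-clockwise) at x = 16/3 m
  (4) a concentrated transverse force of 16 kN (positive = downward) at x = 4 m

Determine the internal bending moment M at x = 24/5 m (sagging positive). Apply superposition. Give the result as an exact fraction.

Load 1 — applied couple M₀=18 kN·m at a=6 m (b=L-a=2):
  M_1 = M₀x/L  [x≤a] = 18·(24/5)/8 = 54/5 kN·m
Load 2 — triangular load w₀=7 kN/m (0→w₀ over full span):
  M_2 = w₀Lx/6 - w₀x³/(6L) = 7·8·(24/5)/6 - 7·(24/5)³/(6·8) = 3584/125 kN·m
Load 3 — applied couple M₀=4 kN·m at a=16/3 m (b=L-a=8/3):
  M_3 = M₀x/L  [x≤a] = 4·(24/5)/8 = 12/5 kN·m
Load 4 — point force P=16 kN at a=4 m (b=L-a=4):
  M_4 = Pa(L-x)/L  [x>a] = 16·4·(8-(24/5))/8 = 128/5 kN·m
Superposition: M = Σ M_i = 8434/125 kN·m ≈ 67.472000 kN·m

M(24/5) = 8434/125 kN·m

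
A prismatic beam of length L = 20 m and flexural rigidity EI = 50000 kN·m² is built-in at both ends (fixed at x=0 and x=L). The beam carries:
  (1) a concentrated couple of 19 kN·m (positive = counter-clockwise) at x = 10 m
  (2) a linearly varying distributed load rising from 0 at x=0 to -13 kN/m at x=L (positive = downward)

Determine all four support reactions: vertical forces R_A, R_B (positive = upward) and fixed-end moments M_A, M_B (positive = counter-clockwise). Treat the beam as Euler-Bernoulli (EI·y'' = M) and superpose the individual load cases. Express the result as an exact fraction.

Load 1 — applied couple M₀=19 kN·m at a=10 m (b=L-a=10):
  R_A = 6M₀ab/L³ = 6·19·10·10/20³ = 57/40 kN
  M_A = M₀b(2a-b)/L² = 19·10·(2·10-10)/20² = 19/4 kN·m
  R_B = -6M₀ab/L³ = -6·19·10·10/20³ = -57/40 kN
  M_B = M₀a(2b-a)/L² = 19·10·(2·10-10)/20² = 19/4 kN·m
Load 2 — triangular load w₀=-13 kN/m (0→w₀ over full span):
  R_A = 3w₀L/20 = 3·(-13)·20/20 = -39 kN
  M_A = w₀L²/30 = (-13)·20²/30 = -520/3 kN·m
  R_B = 7w₀L/20 = 7·(-13)·20/20 = -91 kN
  M_B = -w₀L²/20 = -(-13)·20²/20 = 260 kN·m
Superposition: R_A = -1503/40 kN, M_A = -2023/12 kN·m, R_B = -3697/40 kN, M_B = 1059/4 kN·m

R_A = -1503/40 kN, M_A = -2023/12 kN·m, R_B = -3697/40 kN, M_B = 1059/4 kN·m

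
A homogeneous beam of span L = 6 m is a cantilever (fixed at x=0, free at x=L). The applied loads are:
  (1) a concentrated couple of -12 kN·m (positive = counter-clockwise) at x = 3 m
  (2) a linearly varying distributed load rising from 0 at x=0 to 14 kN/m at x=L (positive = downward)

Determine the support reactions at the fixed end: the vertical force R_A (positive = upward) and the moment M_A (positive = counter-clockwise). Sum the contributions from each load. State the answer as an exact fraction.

R_A = 42 kN, M_A = 180 kN·m

Load 1 — applied couple M₀=-12 kN·m at a=3 m (b=L-a=3):
  R_A = 0 kN
  M_A = -M₀ = -(-12) = 12 kN·m
Load 2 — triangular load w₀=14 kN/m (0→w₀ over full span):
  R_A = w₀L/2 = 14·6/2 = 42 kN
  M_A = w₀L²/3 = 14·6²/3 = 168 kN·m
Superposition: R_A = 42 kN, M_A = 180 kN·m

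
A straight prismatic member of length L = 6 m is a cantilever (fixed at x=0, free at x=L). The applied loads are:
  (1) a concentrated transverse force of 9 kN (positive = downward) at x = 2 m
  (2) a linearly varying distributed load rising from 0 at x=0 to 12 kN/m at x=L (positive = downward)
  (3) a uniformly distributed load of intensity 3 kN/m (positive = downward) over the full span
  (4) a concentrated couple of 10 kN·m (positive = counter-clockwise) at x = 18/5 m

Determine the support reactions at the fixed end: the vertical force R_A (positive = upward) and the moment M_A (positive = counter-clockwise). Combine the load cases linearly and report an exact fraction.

R_A = 63 kN, M_A = 206 kN·m

Load 1 — point force P=9 kN at a=2 m (b=L-a=4):
  R_A = P = 9 kN
  M_A = Pa = 9·2 = 18 kN·m
Load 2 — triangular load w₀=12 kN/m (0→w₀ over full span):
  R_A = w₀L/2 = 12·6/2 = 36 kN
  M_A = w₀L²/3 = 12·6²/3 = 144 kN·m
Load 3 — uniform load w=3 kN/m over full span:
  R_A = wL = 3·6 = 18 kN
  M_A = wL²/2 = 3·6²/2 = 54 kN·m
Load 4 — applied couple M₀=10 kN·m at a=18/5 m (b=L-a=12/5):
  R_A = 0 kN
  M_A = -M₀ = -10 kN·m
Superposition: R_A = 63 kN, M_A = 206 kN·m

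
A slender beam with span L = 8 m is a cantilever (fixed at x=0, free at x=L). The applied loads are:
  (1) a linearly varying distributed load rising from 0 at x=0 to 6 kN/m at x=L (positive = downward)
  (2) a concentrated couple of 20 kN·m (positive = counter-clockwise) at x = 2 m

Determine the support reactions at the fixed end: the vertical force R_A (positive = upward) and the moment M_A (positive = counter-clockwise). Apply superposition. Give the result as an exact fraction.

R_A = 24 kN, M_A = 108 kN·m

Load 1 — triangular load w₀=6 kN/m (0→w₀ over full span):
  R_A = w₀L/2 = 6·8/2 = 24 kN
  M_A = w₀L²/3 = 6·8²/3 = 128 kN·m
Load 2 — applied couple M₀=20 kN·m at a=2 m (b=L-a=6):
  R_A = 0 kN
  M_A = -M₀ = -20 kN·m
Superposition: R_A = 24 kN, M_A = 108 kN·m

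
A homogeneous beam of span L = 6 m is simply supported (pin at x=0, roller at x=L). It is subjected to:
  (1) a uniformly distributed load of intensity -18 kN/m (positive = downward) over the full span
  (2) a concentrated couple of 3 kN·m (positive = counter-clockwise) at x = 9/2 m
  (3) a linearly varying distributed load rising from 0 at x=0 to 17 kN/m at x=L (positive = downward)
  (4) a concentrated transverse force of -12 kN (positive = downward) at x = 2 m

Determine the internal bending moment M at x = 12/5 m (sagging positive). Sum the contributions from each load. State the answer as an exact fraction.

M(12/5) = -7086/125 kN·m

Load 1 — uniform load w=-18 kN/m over full span:
  M_1 = wx(L-x)/2 = (-18)·(12/5)·(6-(12/5))/2 = -1944/25 kN·m
Load 2 — applied couple M₀=3 kN·m at a=9/2 m (b=L-a=3/2):
  M_2 = M₀x/L  [x≤a] = 3·(12/5)/6 = 6/5 kN·m
Load 3 — triangular load w₀=17 kN/m (0→w₀ over full span):
  M_3 = w₀Lx/6 - w₀x³/(6L) = 17·6·(12/5)/6 - 17·(12/5)³/(6·6) = 4284/125 kN·m
Load 4 — point force P=-12 kN at a=2 m (b=L-a=4):
  M_4 = Pa(L-x)/L  [x>a] = (-12)·2·(6-(12/5))/6 = -72/5 kN·m
Superposition: M = Σ M_i = -7086/125 kN·m ≈ -56.688000 kN·m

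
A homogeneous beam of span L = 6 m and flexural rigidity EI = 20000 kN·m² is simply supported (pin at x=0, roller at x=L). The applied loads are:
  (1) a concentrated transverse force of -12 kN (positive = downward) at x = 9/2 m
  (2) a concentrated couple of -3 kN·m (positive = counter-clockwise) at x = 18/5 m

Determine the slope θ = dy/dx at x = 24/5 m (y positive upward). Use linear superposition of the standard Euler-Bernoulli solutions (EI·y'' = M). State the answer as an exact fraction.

Load 1 — point force P=-12 kN at a=9/2 m (b=L-a=3/2):
  θ_1 = -Pa(2L²-6Lx+3x²+a²)/(6LEI)  [x>a] = -(-12)·(9/2)·(2·6²-6·6·(24/5)+3·(24/5)²+(9/2)²)/(6·6·20000) = -3429/4000000 rad
Load 2 — applied couple M₀=-3 kN·m at a=18/5 m (b=L-a=12/5):
  θ_2 = (M₀x²/(2L)-M₀(x-a)+C₁)/EI  [x>a] with C₁=M₀(3b²-L²)/(6L)=39/25 = ((-3)·(24/5)²/(2·6)-(-3)·((24/5)-(18/5))+(39/25))/20000 = -3/100000 rad
Superposition: θ = Σ θ_i = -3549/4000000 rad ≈ -0.000887 rad

θ(24/5) = -3549/4000000 rad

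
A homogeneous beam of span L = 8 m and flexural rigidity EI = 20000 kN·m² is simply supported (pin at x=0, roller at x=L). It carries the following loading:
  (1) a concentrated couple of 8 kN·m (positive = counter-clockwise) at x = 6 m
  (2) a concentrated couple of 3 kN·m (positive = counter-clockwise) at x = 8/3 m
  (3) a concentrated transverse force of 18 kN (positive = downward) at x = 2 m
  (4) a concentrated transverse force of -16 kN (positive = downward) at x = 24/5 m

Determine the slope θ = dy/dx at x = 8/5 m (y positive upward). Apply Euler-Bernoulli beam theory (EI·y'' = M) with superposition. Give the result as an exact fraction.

θ(8/5) = -803/7500000 rad

Load 1 — applied couple M₀=8 kN·m at a=6 m (b=L-a=2):
  θ_1 = (M₀x²/(2L)+C₁)/EI  [x≤a] with C₁=M₀(3b²-L²)/(6L)=-26/3 = (8·(8/5)²/(2·8)+(-26/3))/20000 = -277/750000 rad
Load 2 — applied couple M₀=3 kN·m at a=8/3 m (b=L-a=16/3):
  θ_2 = (M₀x²/(2L)+C₁)/EI  [x≤a] with C₁=M₀(3b²-L²)/(6L)=4/3 = (3·(8/5)²/(2·8)+(4/3))/20000 = 17/187500 rad
Load 3 — point force P=18 kN at a=2 m (b=L-a=6):
  θ_3 = -Pb(L²-b²-3x²)/(6LEI)  [x≤a] = -18·6·(8²-6²-3·(8/5)²)/(6·8·20000) = -1143/500000 rad
Load 4 — point force P=-16 kN at a=24/5 m (b=L-a=16/5):
  θ_4 = -Pb(L²-b²-3x²)/(6LEI)  [x≤a] = -(-16)·(16/5)·(8²-(16/5)²-3·(8/5)²)/(6·8·20000) = 192/78125 rad
Superposition: θ = Σ θ_i = -803/7500000 rad ≈ -0.000107 rad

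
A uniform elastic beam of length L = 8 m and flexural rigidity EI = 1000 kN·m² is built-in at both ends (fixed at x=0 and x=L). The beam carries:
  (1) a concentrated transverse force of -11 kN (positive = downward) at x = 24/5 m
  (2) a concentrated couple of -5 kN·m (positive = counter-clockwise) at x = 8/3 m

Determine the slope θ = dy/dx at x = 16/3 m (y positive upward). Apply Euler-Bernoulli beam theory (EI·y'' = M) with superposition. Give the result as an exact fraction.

θ(16/3) = -2939/421875 rad

Load 1 — point force P=-11 kN at a=24/5 m (b=L-a=16/5):
  θ_1 = Pa²(L-x)(2bL-(3b+a)(L-x))/(2L³EI)  [x>a] = (-11)·(24/5)²·(8-(16/3))·(2·(16/5)·8-(3·(16/5)+(24/5))·(8-(16/3)))/(2·8³·1000) = -132/15625 rad
Load 2 — applied couple M₀=-5 kN·m at a=8/3 m (b=L-a=16/3):
  θ_2 = (R_Ax²/2 - M_Ax - M₀(x-a))/EI  [x>a] with R_A=-5/6, M_A=0 = ((-5/6)·(16/3)²/2 - 0·(16/3) - (-5)·((16/3)-(8/3)))/1000 = 1/675 rad
Superposition: θ = Σ θ_i = -2939/421875 rad ≈ -0.006967 rad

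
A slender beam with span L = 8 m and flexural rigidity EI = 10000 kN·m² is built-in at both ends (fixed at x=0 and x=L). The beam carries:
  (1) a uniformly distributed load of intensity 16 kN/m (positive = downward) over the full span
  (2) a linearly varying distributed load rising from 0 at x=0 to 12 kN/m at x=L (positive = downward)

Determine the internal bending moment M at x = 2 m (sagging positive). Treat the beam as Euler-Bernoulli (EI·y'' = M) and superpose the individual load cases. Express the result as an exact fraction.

Load 1 — uniform load w=16 kN/m over full span:
  M_1 = wLx/2 - wL²/12 - wx²/2 = 16·8·2/2 - 16·8²/12 - 16·2²/2 = 32/3 kN·m
Load 2 — triangular load w₀=12 kN/m (0→w₀ over full span):
  M_2 = 3w₀Lx/20 - w₀L²/30 - w₀x³/(6L) = 3·12·8·2/20 - 12·8²/30 - 12·2³/(6·8) = 6/5 kN·m
Superposition: M = Σ M_i = 178/15 kN·m ≈ 11.866667 kN·m

M(2) = 178/15 kN·m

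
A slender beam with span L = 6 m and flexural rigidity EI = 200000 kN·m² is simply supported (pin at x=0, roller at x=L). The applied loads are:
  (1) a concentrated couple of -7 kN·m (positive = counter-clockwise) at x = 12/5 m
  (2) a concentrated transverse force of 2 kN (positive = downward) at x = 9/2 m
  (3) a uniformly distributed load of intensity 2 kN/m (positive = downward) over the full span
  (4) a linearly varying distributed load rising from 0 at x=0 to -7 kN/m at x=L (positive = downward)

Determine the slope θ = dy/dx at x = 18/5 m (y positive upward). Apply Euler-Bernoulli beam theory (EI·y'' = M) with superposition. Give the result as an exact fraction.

Load 1 — applied couple M₀=-7 kN·m at a=12/5 m (b=L-a=18/5):
  θ_1 = (M₀x²/(2L)-M₀(x-a)+C₁)/EI  [x>a] with C₁=M₀(3b²-L²)/(6L)=-14/25 = ((-7)·(18/5)²/(2·6)-(-7)·((18/5)-(12/5))+(-14/25))/200000 = 7/5000000 rad
Load 2 — point force P=2 kN at a=9/2 m (b=L-a=3/2):
  θ_2 = -Pb(L²-b²-3x²)/(6LEI)  [x≤a] = -2·(3/2)·(6²-(3/2)²-3·(18/5)²)/(6·6·200000) = 171/80000000 rad
Load 3 — uniform load w=2 kN/m over full span:
  θ_3 = -w(L³-6Lx²+4x³)/(24EI) = -2·(6³-6·6·(18/5)²+4·(18/5)³)/(24·200000) = 333/12500000 rad
Load 4 — triangular load w₀=-7 kN/m (0→w₀ over full span):
  θ_4 = -w₀(7L⁴-30L²x²+15x⁴)/(360LEI) = -(-7)·(7·6⁴-30·6²·(18/5)²+15·(18/5)⁴)/(360·6·200000) = -609/15625000 rad
Superposition: θ = Σ θ_i = -17597/2000000000 rad ≈ -0.000009 rad

θ(18/5) = -17597/2000000000 rad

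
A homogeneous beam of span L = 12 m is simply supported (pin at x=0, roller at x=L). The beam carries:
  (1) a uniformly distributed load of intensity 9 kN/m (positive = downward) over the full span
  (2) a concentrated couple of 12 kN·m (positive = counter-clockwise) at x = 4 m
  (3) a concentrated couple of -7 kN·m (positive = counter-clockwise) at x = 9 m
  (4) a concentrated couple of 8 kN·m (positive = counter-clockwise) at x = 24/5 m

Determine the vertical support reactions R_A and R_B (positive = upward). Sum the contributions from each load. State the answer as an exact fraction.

Load 1 — uniform load w=9 kN/m over full span:
  R_A = wL/2 = 9·12/2 = 54 kN
  R_B = wL/2 = 9·12/2 = 54 kN
Load 2 — applied couple M₀=12 kN·m at a=4 m (b=L-a=8):
  R_A = M₀/L = 12/12 = 1 kN
  R_B = -M₀/L = -12/12 = -1 kN
Load 3 — applied couple M₀=-7 kN·m at a=9 m (b=L-a=3):
  R_A = M₀/L = (-7)/12 = -7/12 kN
  R_B = -M₀/L = -(-7)/12 = 7/12 kN
Load 4 — applied couple M₀=8 kN·m at a=24/5 m (b=L-a=36/5):
  R_A = M₀/L = 8/12 = 2/3 kN
  R_B = -M₀/L = -8/12 = -2/3 kN
Superposition: R_A = 661/12 kN, R_B = 635/12 kN

R_A = 661/12 kN, R_B = 635/12 kN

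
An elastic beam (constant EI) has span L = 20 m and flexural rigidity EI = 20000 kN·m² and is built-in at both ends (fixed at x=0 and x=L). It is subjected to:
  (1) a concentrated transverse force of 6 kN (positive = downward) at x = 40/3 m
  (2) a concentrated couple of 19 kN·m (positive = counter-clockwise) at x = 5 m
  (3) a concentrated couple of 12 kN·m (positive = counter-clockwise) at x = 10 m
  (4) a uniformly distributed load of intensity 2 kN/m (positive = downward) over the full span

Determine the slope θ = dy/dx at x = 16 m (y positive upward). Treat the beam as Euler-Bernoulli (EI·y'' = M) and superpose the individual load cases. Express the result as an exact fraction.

Load 1 — point force P=6 kN at a=40/3 m (b=L-a=20/3):
  θ_1 = Pa²(L-x)(2bL-(3b+a)(L-x))/(2L³EI)  [x>a] = 6·(40/3)²·(20-16)·(2·(20/3)·20-(3·(20/3)+(40/3))·(20-16))/(2·20³·20000) = 2/1125 rad
Load 2 — applied couple M₀=19 kN·m at a=5 m (b=L-a=15):
  θ_2 = (R_Ax²/2 - M_Ax - M₀(x-a))/EI  [x>a] with R_A=171/160, M_A=-57/16 = ((171/160)·16²/2 - (-57/16)·16 - 19·(16-5))/20000 = -19/25000 rad
Load 3 — applied couple M₀=12 kN·m at a=10 m (b=L-a=10):
  θ_3 = (R_Ax²/2 - M_Ax - M₀(x-a))/EI  [x>a] with R_A=9/10, M_A=3 = ((9/10)·16²/2 - 3·16 - 12·(16-10))/20000 = -3/12500 rad
Load 4 — uniform load w=2 kN/m over full span:
  θ_4 = -wx(L-x)(L-2x)/(12EI) = -2·16·(20-16)·(20-2·16)/(12·20000) = 4/625 rad
Superposition: θ = Σ θ_i = 323/45000 rad ≈ 0.007178 rad

θ(16) = 323/45000 rad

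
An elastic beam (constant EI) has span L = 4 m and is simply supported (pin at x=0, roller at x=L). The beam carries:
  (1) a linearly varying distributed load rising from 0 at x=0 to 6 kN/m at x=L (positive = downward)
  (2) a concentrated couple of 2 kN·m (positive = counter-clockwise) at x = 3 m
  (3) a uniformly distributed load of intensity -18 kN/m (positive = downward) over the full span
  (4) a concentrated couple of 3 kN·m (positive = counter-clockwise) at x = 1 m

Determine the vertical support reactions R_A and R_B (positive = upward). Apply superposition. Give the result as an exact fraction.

R_A = -123/4 kN, R_B = -117/4 kN

Load 1 — triangular load w₀=6 kN/m (0→w₀ over full span):
  R_A = w₀L/6 = 6·4/6 = 4 kN
  R_B = w₀L/3 = 6·4/3 = 8 kN
Load 2 — applied couple M₀=2 kN·m at a=3 m (b=L-a=1):
  R_A = M₀/L = 2/4 = 1/2 kN
  R_B = -M₀/L = -2/4 = -1/2 kN
Load 3 — uniform load w=-18 kN/m over full span:
  R_A = wL/2 = (-18)·4/2 = -36 kN
  R_B = wL/2 = (-18)·4/2 = -36 kN
Load 4 — applied couple M₀=3 kN·m at a=1 m (b=L-a=3):
  R_A = M₀/L = 3/4 kN
  R_B = -M₀/L = -3/4 kN
Superposition: R_A = -123/4 kN, R_B = -117/4 kN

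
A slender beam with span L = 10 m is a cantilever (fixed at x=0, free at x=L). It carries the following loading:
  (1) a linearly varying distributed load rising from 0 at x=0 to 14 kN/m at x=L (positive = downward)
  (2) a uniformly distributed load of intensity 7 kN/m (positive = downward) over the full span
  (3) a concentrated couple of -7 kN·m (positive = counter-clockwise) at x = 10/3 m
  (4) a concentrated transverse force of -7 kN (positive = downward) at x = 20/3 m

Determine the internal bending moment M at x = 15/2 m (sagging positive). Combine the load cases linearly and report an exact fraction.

M(15/2) = -2975/48 kN·m

Load 1 — triangular load w₀=14 kN/m (0→w₀ over full span):
  M_1 = w₀Lx/2 - w₀L²/3 - w₀x³/(6L) = 14·10·(15/2)/2 - 14·10²/3 - 14·(15/2)³/(6·10) = -1925/48 kN·m
Load 2 — uniform load w=7 kN/m over full span:
  M_2 = -w(L-x)²/2 = -7·(10-(15/2))²/2 = -175/8 kN·m
Load 3 — applied couple M₀=-7 kN·m at a=10/3 m (b=L-a=20/3):
  M_3 = 0  [x>a] = 0 kN·m
Load 4 — point force P=-7 kN at a=20/3 m (b=L-a=10/3):
  M_4 = 0  [x>a] = 0 kN·m
Superposition: M = Σ M_i = -2975/48 kN·m ≈ -61.979167 kN·m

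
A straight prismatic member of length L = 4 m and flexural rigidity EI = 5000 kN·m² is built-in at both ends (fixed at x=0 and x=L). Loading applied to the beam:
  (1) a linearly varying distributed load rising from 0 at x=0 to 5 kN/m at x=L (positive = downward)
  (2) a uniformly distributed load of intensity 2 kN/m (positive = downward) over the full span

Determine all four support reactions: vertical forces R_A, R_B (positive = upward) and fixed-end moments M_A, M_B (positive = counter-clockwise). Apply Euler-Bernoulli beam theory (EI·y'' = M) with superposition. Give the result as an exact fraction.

R_A = 7 kN, M_A = 16/3 kN·m, R_B = 11 kN, M_B = -20/3 kN·m

Load 1 — triangular load w₀=5 kN/m (0→w₀ over full span):
  R_A = 3w₀L/20 = 3·5·4/20 = 3 kN
  M_A = w₀L²/30 = 5·4²/30 = 8/3 kN·m
  R_B = 7w₀L/20 = 7·5·4/20 = 7 kN
  M_B = -w₀L²/20 = -5·4²/20 = -4 kN·m
Load 2 — uniform load w=2 kN/m over full span:
  R_A = wL/2 = 2·4/2 = 4 kN
  M_A = wL²/12 = 2·4²/12 = 8/3 kN·m
  R_B = wL/2 = 2·4/2 = 4 kN
  M_B = -wL²/12 = -2·4²/12 = -8/3 kN·m
Superposition: R_A = 7 kN, M_A = 16/3 kN·m, R_B = 11 kN, M_B = -20/3 kN·m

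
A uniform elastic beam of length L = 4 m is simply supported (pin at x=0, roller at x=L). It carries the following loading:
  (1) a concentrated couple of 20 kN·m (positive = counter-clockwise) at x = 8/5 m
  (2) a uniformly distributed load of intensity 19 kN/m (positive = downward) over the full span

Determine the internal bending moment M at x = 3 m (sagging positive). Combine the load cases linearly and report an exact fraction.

Load 1 — applied couple M₀=20 kN·m at a=8/5 m (b=L-a=12/5):
  M_1 = M₀x/L - M₀  [x>a] = 20·3/4 - 20 = -5 kN·m
Load 2 — uniform load w=19 kN/m over full span:
  M_2 = wx(L-x)/2 = 19·3·(4-3)/2 = 57/2 kN·m
Superposition: M = Σ M_i = 47/2 kN·m ≈ 23.500000 kN·m

M(3) = 47/2 kN·m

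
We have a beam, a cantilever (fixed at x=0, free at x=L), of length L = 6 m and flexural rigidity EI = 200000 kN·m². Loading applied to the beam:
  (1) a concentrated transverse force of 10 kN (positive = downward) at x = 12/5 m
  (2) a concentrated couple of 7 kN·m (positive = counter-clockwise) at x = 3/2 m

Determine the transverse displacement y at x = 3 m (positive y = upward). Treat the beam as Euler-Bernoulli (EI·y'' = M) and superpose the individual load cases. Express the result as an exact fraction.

Load 1 — point force P=10 kN at a=12/5 m (b=L-a=18/5):
  y_1 = -Pa²(3x-a)/(6EI)  [x>a] = -10·(12/5)²·(3·3-(12/5))/(6·200000) = -99/312500 m
Load 2 — applied couple M₀=7 kN·m at a=3/2 m (b=L-a=9/2):
  y_2 = M₀a(2x-a)/(2EI)  [x>a] = 7·(3/2)·(2·3-(3/2))/(2·200000) = 189/1600000 m
Superposition: y = Σ y_i = -7947/40000000 m ≈ -0.000199 m

y(3) = -7947/40000000 m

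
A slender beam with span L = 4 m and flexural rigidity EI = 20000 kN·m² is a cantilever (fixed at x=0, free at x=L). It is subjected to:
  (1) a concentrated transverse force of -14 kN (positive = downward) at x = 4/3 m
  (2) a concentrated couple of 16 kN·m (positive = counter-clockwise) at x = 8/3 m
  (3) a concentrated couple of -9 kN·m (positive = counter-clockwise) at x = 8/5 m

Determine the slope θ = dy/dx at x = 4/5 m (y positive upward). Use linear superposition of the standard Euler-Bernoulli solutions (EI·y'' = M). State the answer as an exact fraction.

Load 1 — point force P=-14 kN at a=4/3 m (b=L-a=8/3):
  θ_1 = -Px(2a-x)/(2EI)  [x≤a] = -(-14)·(4/5)·(2·(4/3)-(4/5))/(2·20000) = 49/93750 rad
Load 2 — applied couple M₀=16 kN·m at a=8/3 m (b=L-a=4/3):
  θ_2 = M₀x/EI  [x≤a] = 16·(4/5)/20000 = 2/3125 rad
Load 3 — applied couple M₀=-9 kN·m at a=8/5 m (b=L-a=12/5):
  θ_3 = M₀x/EI  [x≤a] = (-9)·(4/5)/20000 = -9/25000 rad
Superposition: θ = Σ θ_i = 301/375000 rad ≈ 0.000803 rad

θ(4/5) = 301/375000 rad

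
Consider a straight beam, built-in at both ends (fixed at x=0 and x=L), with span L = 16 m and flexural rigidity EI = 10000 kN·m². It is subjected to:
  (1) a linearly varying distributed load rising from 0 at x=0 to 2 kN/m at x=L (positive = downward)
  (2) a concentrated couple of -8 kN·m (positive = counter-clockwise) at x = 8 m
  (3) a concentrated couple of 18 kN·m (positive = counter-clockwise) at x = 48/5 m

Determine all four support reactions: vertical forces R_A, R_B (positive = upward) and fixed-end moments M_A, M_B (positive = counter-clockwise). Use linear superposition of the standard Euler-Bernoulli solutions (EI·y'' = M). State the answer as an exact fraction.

R_A = 567/100 kN, M_A = 1562/75 kN·m, R_B = 1033/100 kN, M_B = -636/25 kN·m

Load 1 — triangular load w₀=2 kN/m (0→w₀ over full span):
  R_A = 3w₀L/20 = 3·2·16/20 = 24/5 kN
  M_A = w₀L²/30 = 2·16²/30 = 256/15 kN·m
  R_B = 7w₀L/20 = 7·2·16/20 = 56/5 kN
  M_B = -w₀L²/20 = -2·16²/20 = -128/5 kN·m
Load 2 — applied couple M₀=-8 kN·m at a=8 m (b=L-a=8):
  R_A = 6M₀ab/L³ = 6·(-8)·8·8/16³ = -3/4 kN
  M_A = M₀b(2a-b)/L² = (-8)·8·(2·8-8)/16² = -2 kN·m
  R_B = -6M₀ab/L³ = -6·(-8)·8·8/16³ = 3/4 kN
  M_B = M₀a(2b-a)/L² = (-8)·8·(2·8-8)/16² = -2 kN·m
Load 3 — applied couple M₀=18 kN·m at a=48/5 m (b=L-a=32/5):
  R_A = 6M₀ab/L³ = 6·18·(48/5)·(32/5)/16³ = 81/50 kN
  M_A = M₀b(2a-b)/L² = 18·(32/5)·(2·(48/5)-(32/5))/16² = 144/25 kN·m
  R_B = -6M₀ab/L³ = -6·18·(48/5)·(32/5)/16³ = -81/50 kN
  M_B = M₀a(2b-a)/L² = 18·(48/5)·(2·(32/5)-(48/5))/16² = 54/25 kN·m
Superposition: R_A = 567/100 kN, M_A = 1562/75 kN·m, R_B = 1033/100 kN, M_B = -636/25 kN·m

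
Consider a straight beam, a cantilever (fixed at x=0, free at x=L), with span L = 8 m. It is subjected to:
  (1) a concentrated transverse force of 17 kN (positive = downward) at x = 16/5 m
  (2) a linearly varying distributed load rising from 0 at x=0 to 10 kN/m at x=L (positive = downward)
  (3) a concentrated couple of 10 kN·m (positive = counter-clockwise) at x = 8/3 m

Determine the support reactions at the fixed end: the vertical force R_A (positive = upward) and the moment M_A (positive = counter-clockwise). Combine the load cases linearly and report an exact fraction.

Load 1 — point force P=17 kN at a=16/5 m (b=L-a=24/5):
  R_A = P = 17 kN
  M_A = Pa = 17·(16/5) = 272/5 kN·m
Load 2 — triangular load w₀=10 kN/m (0→w₀ over full span):
  R_A = w₀L/2 = 10·8/2 = 40 kN
  M_A = w₀L²/3 = 10·8²/3 = 640/3 kN·m
Load 3 — applied couple M₀=10 kN·m at a=8/3 m (b=L-a=16/3):
  R_A = 0 kN
  M_A = -M₀ = -10 kN·m
Superposition: R_A = 57 kN, M_A = 3866/15 kN·m

R_A = 57 kN, M_A = 3866/15 kN·m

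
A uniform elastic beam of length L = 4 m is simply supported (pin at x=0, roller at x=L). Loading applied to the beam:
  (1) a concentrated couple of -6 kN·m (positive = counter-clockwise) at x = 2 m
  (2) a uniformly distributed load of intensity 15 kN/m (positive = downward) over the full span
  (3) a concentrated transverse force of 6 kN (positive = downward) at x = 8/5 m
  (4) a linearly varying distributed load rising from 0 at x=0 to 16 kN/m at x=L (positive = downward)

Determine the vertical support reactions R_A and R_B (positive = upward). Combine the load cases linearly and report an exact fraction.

R_A = 1283/30 kN, R_B = 1657/30 kN

Load 1 — applied couple M₀=-6 kN·m at a=2 m (b=L-a=2):
  R_A = M₀/L = (-6)/4 = -3/2 kN
  R_B = -M₀/L = -(-6)/4 = 3/2 kN
Load 2 — uniform load w=15 kN/m over full span:
  R_A = wL/2 = 15·4/2 = 30 kN
  R_B = wL/2 = 15·4/2 = 30 kN
Load 3 — point force P=6 kN at a=8/5 m (b=L-a=12/5):
  R_A = Pb/L = 6·(12/5)/4 = 18/5 kN
  R_B = Pa/L = 6·(8/5)/4 = 12/5 kN
Load 4 — triangular load w₀=16 kN/m (0→w₀ over full span):
  R_A = w₀L/6 = 16·4/6 = 32/3 kN
  R_B = w₀L/3 = 16·4/3 = 64/3 kN
Superposition: R_A = 1283/30 kN, R_B = 1657/30 kN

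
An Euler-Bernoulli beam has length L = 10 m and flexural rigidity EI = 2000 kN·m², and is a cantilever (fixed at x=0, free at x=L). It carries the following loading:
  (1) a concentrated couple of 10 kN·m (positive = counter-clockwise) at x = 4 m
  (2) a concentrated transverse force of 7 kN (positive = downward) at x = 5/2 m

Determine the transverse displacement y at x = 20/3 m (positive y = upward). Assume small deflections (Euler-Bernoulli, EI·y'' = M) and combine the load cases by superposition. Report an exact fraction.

y(20/3) = 189/6400 m

Load 1 — applied couple M₀=10 kN·m at a=4 m (b=L-a=6):
  y_1 = M₀a(2x-a)/(2EI)  [x>a] = 10·4·(2·(20/3)-4)/(2·2000) = 7/75 m
Load 2 — point force P=7 kN at a=5/2 m (b=L-a=15/2):
  y_2 = -Pa²(3x-a)/(6EI)  [x>a] = -7·(5/2)²·(3·(20/3)-(5/2))/(6·2000) = -49/768 m
Superposition: y = Σ y_i = 189/6400 m ≈ 0.029531 m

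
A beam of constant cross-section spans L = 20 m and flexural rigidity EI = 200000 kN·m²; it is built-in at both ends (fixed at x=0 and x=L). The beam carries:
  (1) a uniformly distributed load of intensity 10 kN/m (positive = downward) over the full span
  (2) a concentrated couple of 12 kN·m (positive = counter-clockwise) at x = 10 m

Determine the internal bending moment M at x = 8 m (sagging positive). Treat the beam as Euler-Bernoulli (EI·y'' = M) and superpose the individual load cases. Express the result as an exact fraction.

Load 1 — uniform load w=10 kN/m over full span:
  M_1 = wLx/2 - wL²/12 - wx²/2 = 10·20·8/2 - 10·20²/12 - 10·8²/2 = 440/3 kN·m
Load 2 — applied couple M₀=12 kN·m at a=10 m (b=L-a=10):
  M_2 = R_Ax - M_A  [x≤a] with R_A=9/10, M_A=3 = (9/10)·8 - 3 = 21/5 kN·m
Superposition: M = Σ M_i = 2263/15 kN·m ≈ 150.866667 kN·m

M(8) = 2263/15 kN·m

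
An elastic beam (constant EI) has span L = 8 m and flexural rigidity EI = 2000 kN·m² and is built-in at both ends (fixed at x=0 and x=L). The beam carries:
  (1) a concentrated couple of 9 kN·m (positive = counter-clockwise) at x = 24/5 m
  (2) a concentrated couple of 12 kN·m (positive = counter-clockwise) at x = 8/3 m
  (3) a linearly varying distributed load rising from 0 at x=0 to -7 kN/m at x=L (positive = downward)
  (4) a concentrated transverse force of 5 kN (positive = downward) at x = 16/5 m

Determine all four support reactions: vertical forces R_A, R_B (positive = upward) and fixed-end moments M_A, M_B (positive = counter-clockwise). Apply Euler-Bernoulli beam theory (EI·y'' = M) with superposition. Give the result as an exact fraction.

R_A = -77/50 kN, M_A = -472/75 kN·m, R_B = -1073/50 kN, M_B = 591/25 kN·m

Load 1 — applied couple M₀=9 kN·m at a=24/5 m (b=L-a=16/5):
  R_A = 6M₀ab/L³ = 6·9·(24/5)·(16/5)/8³ = 81/50 kN
  M_A = M₀b(2a-b)/L² = 9·(16/5)·(2·(24/5)-(16/5))/8² = 72/25 kN·m
  R_B = -6M₀ab/L³ = -6·9·(24/5)·(16/5)/8³ = -81/50 kN
  M_B = M₀a(2b-a)/L² = 9·(24/5)·(2·(16/5)-(24/5))/8² = 27/25 kN·m
Load 2 — applied couple M₀=12 kN·m at a=8/3 m (b=L-a=16/3):
  R_A = 6M₀ab/L³ = 6·12·(8/3)·(16/3)/8³ = 2 kN
  M_A = M₀b(2a-b)/L² = 12·(16/3)·(2·(8/3)-(16/3))/8² = 0 kN·m
  R_B = -6M₀ab/L³ = -6·12·(8/3)·(16/3)/8³ = -2 kN
  M_B = M₀a(2b-a)/L² = 12·(8/3)·(2·(16/3)-(8/3))/8² = 4 kN·m
Load 3 — triangular load w₀=-7 kN/m (0→w₀ over full span):
  R_A = 3w₀L/20 = 3·(-7)·8/20 = -42/5 kN
  M_A = w₀L²/30 = (-7)·8²/30 = -224/15 kN·m
  R_B = 7w₀L/20 = 7·(-7)·8/20 = -98/5 kN
  M_B = -w₀L²/20 = -(-7)·8²/20 = 112/5 kN·m
Load 4 — point force P=5 kN at a=16/5 m (b=L-a=24/5):
  R_A = Pb²(3a+b)/L³ = 5·(24/5)²·(3·(16/5)+(24/5))/8³ = 81/25 kN
  M_A = Pab²/L² = 5·(16/5)·(24/5)²/8² = 144/25 kN·m
  R_B = Pa²(a+3b)/L³ = 5·(16/5)²·((16/5)+3·(24/5))/8³ = 44/25 kN
  M_B = -Pa²b/L² = -5·(16/5)²·(24/5)/8² = -96/25 kN·m
Superposition: R_A = -77/50 kN, M_A = -472/75 kN·m, R_B = -1073/50 kN, M_B = 591/25 kN·m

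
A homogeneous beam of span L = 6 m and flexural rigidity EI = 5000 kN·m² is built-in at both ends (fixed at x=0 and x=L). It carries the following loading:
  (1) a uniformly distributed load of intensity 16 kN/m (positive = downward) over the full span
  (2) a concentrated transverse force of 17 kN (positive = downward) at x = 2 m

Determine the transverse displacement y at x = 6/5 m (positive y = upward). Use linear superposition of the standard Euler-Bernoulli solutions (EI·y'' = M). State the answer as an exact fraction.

y(6/5) = -6884/1171875 m

Load 1 — uniform load w=16 kN/m over full span:
  y_1 = -wx²(L-x)²/(24EI) = -16·(6/5)²·(6-(6/5))²/(24·5000) = -1728/390625 m
Load 2 — point force P=17 kN at a=2 m (b=L-a=4):
  y_2 = -Pb²x²(3aL-(3a+b)x)/(6L³EI)  [x≤a] = -17·4²·(6/5)²·(3·2·6-(3·2+4)·(6/5))/(6·6³·5000) = -68/46875 m
Superposition: y = Σ y_i = -6884/1171875 m ≈ -0.005874 m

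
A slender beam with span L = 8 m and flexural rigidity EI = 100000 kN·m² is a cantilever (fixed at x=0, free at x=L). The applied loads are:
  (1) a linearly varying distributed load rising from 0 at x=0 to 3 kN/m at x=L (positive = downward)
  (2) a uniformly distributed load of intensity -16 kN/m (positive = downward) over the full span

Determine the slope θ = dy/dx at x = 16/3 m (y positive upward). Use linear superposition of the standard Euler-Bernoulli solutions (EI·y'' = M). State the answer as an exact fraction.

Load 1 — triangular load w₀=3 kN/m (0→w₀ over full span):
  θ_1 = (w₀Lx²/4-w₀L²x/3-w₀x⁴/(24L))/EI = (3·8·(16/3)²/4-3·8²·(16/3)/3-3·(16/3)⁴/(24·8))/100000 = -464/253125 rad
Load 2 — uniform load w=-16 kN/m over full span:
  θ_2 = -wx(x²-3Lx+3L²)/(6EI) = -(-16)·(16/3)·((16/3)²-3·8·(16/3)+3·8²)/(6·100000) = 3328/253125 rad
Superposition: θ = Σ θ_i = 2864/253125 rad ≈ 0.011315 rad

θ(16/3) = 2864/253125 rad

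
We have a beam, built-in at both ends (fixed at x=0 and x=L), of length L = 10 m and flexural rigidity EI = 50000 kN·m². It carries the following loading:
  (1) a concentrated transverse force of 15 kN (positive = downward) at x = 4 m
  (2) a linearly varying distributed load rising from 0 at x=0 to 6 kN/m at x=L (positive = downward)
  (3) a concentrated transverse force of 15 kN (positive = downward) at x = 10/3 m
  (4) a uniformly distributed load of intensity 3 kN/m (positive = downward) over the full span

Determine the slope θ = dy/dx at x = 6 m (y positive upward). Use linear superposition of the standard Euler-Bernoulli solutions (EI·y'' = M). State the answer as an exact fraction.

θ(6) = 943/937500 rad

Load 1 — point force P=15 kN at a=4 m (b=L-a=6):
  θ_1 = Pa²(L-x)(2bL-(3b+a)(L-x))/(2L³EI)  [x>a] = 15·4²·(10-6)·(2·6·10-(3·6+4)·(10-6))/(2·10³·50000) = 24/78125 rad
Load 2 — triangular load w₀=6 kN/m (0→w₀ over full span):
  θ_2 = -w₀(2x(L-x)(L-2x)(x+2L)+x²(L-x)²)/(120LEI) = -6·(2·6·(10-6)·(10-2·6)·(6+2·10)+6²·(10-6)²)/(120·10·50000) = 3/15625 rad
Load 3 — point force P=15 kN at a=10/3 m (b=L-a=20/3):
  θ_3 = Pa²(L-x)(2bL-(3b+a)(L-x))/(2L³EI)  [x>a] = 15·(10/3)²·(10-6)·(2·(20/3)·10-(3·(20/3)+(10/3))·(10-6))/(2·10³·50000) = 1/3750 rad
Load 4 — uniform load w=3 kN/m over full span:
  θ_4 = -wx(L-x)(L-2x)/(12EI) = -3·6·(10-6)·(10-2·6)/(12·50000) = 3/12500 rad
Superposition: θ = Σ θ_i = 943/937500 rad ≈ 0.001006 rad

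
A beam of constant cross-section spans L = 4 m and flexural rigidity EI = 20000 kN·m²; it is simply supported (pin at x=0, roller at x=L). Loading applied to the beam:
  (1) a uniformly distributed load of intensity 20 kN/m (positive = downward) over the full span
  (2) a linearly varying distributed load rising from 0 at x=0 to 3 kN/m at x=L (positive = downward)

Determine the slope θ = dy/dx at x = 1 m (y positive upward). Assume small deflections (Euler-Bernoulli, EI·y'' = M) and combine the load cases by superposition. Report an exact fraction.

Load 1 — uniform load w=20 kN/m over full span:
  θ_1 = -w(L³-6Lx²+4x³)/(24EI) = -20·(4³-6·4·1²+4·1³)/(24·20000) = -11/6000 rad
Load 2 — triangular load w₀=3 kN/m (0→w₀ over full span):
  θ_2 = -w₀(7L⁴-30L²x²+15x⁴)/(360LEI) = -3·(7·4⁴-30·4²·1²+15·1⁴)/(360·4·20000) = -1327/9600000 rad
Superposition: θ = Σ θ_i = -6309/3200000 rad ≈ -0.001972 rad

θ(1) = -6309/3200000 rad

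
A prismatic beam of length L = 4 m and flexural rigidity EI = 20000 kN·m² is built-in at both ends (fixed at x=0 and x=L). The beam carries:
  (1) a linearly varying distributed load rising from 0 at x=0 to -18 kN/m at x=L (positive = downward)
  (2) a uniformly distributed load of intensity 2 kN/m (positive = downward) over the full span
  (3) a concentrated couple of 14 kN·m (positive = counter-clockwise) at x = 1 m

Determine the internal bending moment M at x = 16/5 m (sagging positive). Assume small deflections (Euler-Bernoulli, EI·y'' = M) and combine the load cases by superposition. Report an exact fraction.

M(16/5) = 2203/3000 kN·m

Load 1 — triangular load w₀=-18 kN/m (0→w₀ over full span):
  M_1 = 3w₀Lx/20 - w₀L²/30 - w₀x³/(6L) = 3·(-18)·4·(16/5)/20 - (-18)·4²/30 - (-18)·(16/5)³/(6·4) = -48/125 kN·m
Load 2 — uniform load w=2 kN/m over full span:
  M_2 = wLx/2 - wL²/12 - wx²/2 = 2·4·(16/5)/2 - 2·4²/12 - 2·(16/5)²/2 = -8/75 kN·m
Load 3 — applied couple M₀=14 kN·m at a=1 m (b=L-a=3):
  M_3 = R_Ax - M_A - M₀  [x>a] with R_A=63/16, M_A=-21/8 = (63/16)·(16/5) - (-21/8) - 14 = 49/40 kN·m
Superposition: M = Σ M_i = 2203/3000 kN·m ≈ 0.734333 kN·m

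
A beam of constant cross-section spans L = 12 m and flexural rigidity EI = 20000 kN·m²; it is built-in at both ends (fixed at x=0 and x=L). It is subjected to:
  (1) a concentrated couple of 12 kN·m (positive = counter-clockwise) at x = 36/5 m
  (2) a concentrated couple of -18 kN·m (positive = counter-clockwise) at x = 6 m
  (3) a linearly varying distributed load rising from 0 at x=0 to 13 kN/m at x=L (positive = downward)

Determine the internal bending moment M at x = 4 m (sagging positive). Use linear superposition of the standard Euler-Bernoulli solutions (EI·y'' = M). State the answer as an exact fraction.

M(4) = 7679/450 kN·m

Load 1 — applied couple M₀=12 kN·m at a=36/5 m (b=L-a=24/5):
  M_1 = R_Ax - M_A  [x≤a] with R_A=36/25, M_A=96/25 = (36/25)·4 - (96/25) = 48/25 kN·m
Load 2 — applied couple M₀=-18 kN·m at a=6 m (b=L-a=6):
  M_2 = R_Ax - M_A  [x≤a] with R_A=-9/4, M_A=-9/2 = (-9/4)·4 - (-9/2) = -9/2 kN·m
Load 3 — triangular load w₀=13 kN/m (0→w₀ over full span):
  M_3 = 3w₀Lx/20 - w₀L²/30 - w₀x³/(6L) = 3·13·12·4/20 - 13·12²/30 - 13·4³/(6·12) = 884/45 kN·m
Superposition: M = Σ M_i = 7679/450 kN·m ≈ 17.064444 kN·m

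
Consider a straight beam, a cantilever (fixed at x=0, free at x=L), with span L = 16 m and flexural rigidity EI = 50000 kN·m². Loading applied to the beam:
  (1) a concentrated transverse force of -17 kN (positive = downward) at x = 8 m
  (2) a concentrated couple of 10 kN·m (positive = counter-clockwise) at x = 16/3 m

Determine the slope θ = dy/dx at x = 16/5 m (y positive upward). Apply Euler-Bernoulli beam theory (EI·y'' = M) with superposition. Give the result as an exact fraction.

Load 1 — point force P=-17 kN at a=8 m (b=L-a=8):
  θ_1 = -Px(2a-x)/(2EI)  [x≤a] = -(-17)·(16/5)·(2·8-(16/5))/(2·50000) = 544/78125 rad
Load 2 — applied couple M₀=10 kN·m at a=16/3 m (b=L-a=32/3):
  θ_2 = M₀x/EI  [x≤a] = 10·(16/5)/50000 = 2/3125 rad
Superposition: θ = Σ θ_i = 594/78125 rad ≈ 0.007603 rad

θ(16/5) = 594/78125 rad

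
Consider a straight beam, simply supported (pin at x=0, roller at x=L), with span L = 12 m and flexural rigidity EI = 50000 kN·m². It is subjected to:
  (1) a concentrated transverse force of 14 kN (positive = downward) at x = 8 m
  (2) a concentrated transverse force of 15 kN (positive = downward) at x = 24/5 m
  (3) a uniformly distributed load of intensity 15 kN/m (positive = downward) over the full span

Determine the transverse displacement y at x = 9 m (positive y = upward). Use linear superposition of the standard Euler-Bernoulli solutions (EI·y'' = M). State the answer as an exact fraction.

y(9) = -2131703/30000000 m

Load 1 — point force P=14 kN at a=8 m (b=L-a=4):
  y_1 = -Pa(L-x)(2Lx-a²-x²)/(6LEI)  [x>a] = -14·8·(12-9)·(2·12·9-8²-9²)/(6·12·50000) = -497/75000 m
Load 2 — point force P=15 kN at a=24/5 m (b=L-a=36/5):
  y_2 = -Pa(L-x)(2Lx-a²-x²)/(6LEI)  [x>a] = -15·(24/5)·(12-9)·(2·12·9-(24/5)²-9²)/(6·12·50000) = -8397/1250000 m
Load 3 — uniform load w=15 kN/m over full span:
  y_3 = -wx(L³-2Lx²+x³)/(24EI) = -15·9·(12³-2·12·9²+9³)/(24·50000) = -4617/80000 m
Superposition: y = Σ y_i = -2131703/30000000 m ≈ -0.071057 m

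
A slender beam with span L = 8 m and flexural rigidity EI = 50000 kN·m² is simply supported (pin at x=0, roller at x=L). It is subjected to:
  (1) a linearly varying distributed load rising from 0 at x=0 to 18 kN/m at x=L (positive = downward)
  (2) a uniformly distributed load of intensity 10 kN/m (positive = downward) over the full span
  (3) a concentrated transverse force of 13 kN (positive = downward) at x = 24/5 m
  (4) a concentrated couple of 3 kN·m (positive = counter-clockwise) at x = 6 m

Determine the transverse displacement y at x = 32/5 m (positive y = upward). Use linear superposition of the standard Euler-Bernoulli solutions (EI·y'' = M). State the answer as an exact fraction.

y(32/5) = -16427717/1171875000 m

Load 1 — triangular load w₀=18 kN/m (0→w₀ over full span):
  y_1 = -w₀x(7L⁴-10L²x²+3x⁴)/(360LEI) = -18·(32/5)·(7·8⁴-10·8²·(32/5)²+3·(32/5)⁴)/(360·8·50000) = -292608/48828125 m
Load 2 — uniform load w=10 kN/m over full span:
  y_2 = -wx(L³-2Lx²+x³)/(24EI) = -10·(32/5)·(8³-2·8·(32/5)²+(32/5)³)/(24·50000) = -7424/1171875 m
Load 3 — point force P=13 kN at a=24/5 m (b=L-a=16/5):
  y_3 = -Pa(L-x)(2Lx-a²-x²)/(6LEI)  [x>a] = -13·(24/5)·(8-(32/5))·(2·8·(32/5)-(24/5)²-(32/5)²)/(6·8·50000) = -624/390625 m
Load 4 — applied couple M₀=3 kN·m at a=6 m (b=L-a=2):
  y_4 = (M₀x³/(6L)-M₀(x-a)²/2+C₁x)/EI  [x>a] with C₁=M₀(3b²-L²)/(6L)=-13/4 = (3·(32/5)³/(6·8)-3·((32/5)-6)²/2+(-13/4)·(32/5))/50000 = -291/3125000 m
Superposition: y = Σ y_i = -16427717/1171875000 m ≈ -0.014018 m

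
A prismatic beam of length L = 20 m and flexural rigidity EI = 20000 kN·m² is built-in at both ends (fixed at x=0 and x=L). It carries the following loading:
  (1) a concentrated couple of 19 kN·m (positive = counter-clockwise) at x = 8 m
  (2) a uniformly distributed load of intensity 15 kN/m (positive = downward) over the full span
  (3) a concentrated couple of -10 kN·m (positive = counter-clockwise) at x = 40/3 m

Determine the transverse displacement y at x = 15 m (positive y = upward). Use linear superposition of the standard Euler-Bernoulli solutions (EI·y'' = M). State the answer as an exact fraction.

Load 1 — applied couple M₀=19 kN·m at a=8 m (b=L-a=12):
  y_1 = (R_Ax³/6 - M_Ax²/2 - M₀(x-a)²/2)/EI  [x>a] with R_A=171/125, M_A=57/25 = ((171/125)·15³/6 - (57/25)·15²/2 - 19·(15-8)²/2)/20000 = 19/8000 m
Load 2 — uniform load w=15 kN/m over full span:
  y_2 = -wx²(L-x)²/(24EI) = -15·15²·(20-15)²/(24·20000) = -45/256 m
Load 3 — applied couple M₀=-10 kN·m at a=40/3 m (b=L-a=20/3):
  y_3 = (R_Ax³/6 - M_Ax²/2 - M₀(x-a)²/2)/EI  [x>a] with R_A=-2/3, M_A=-10/3 = ((-2/3)·15³/6 - (-10/3)·15²/2 - (-10)·(15-(40/3))²/2)/20000 = 1/1440 m
Superposition: y = Σ y_i = -49741/288000 m ≈ -0.172712 m

y(15) = -49741/288000 m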